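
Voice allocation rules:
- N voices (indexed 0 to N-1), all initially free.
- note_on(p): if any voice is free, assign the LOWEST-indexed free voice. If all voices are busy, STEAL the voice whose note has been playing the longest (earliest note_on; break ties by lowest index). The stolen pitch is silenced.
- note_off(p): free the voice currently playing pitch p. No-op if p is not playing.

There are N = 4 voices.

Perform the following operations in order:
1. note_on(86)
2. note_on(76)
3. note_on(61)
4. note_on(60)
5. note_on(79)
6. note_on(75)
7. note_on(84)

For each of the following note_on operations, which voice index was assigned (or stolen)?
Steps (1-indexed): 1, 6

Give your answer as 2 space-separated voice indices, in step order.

Answer: 0 1

Derivation:
Op 1: note_on(86): voice 0 is free -> assigned | voices=[86 - - -]
Op 2: note_on(76): voice 1 is free -> assigned | voices=[86 76 - -]
Op 3: note_on(61): voice 2 is free -> assigned | voices=[86 76 61 -]
Op 4: note_on(60): voice 3 is free -> assigned | voices=[86 76 61 60]
Op 5: note_on(79): all voices busy, STEAL voice 0 (pitch 86, oldest) -> assign | voices=[79 76 61 60]
Op 6: note_on(75): all voices busy, STEAL voice 1 (pitch 76, oldest) -> assign | voices=[79 75 61 60]
Op 7: note_on(84): all voices busy, STEAL voice 2 (pitch 61, oldest) -> assign | voices=[79 75 84 60]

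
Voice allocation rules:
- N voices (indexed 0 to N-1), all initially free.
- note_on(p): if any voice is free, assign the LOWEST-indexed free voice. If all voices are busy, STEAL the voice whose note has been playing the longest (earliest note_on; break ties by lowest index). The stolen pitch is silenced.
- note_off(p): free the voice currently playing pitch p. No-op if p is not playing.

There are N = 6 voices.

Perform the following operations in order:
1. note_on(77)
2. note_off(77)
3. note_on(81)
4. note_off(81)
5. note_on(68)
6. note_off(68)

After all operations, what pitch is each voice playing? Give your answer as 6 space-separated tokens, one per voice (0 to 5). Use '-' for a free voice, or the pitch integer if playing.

Op 1: note_on(77): voice 0 is free -> assigned | voices=[77 - - - - -]
Op 2: note_off(77): free voice 0 | voices=[- - - - - -]
Op 3: note_on(81): voice 0 is free -> assigned | voices=[81 - - - - -]
Op 4: note_off(81): free voice 0 | voices=[- - - - - -]
Op 5: note_on(68): voice 0 is free -> assigned | voices=[68 - - - - -]
Op 6: note_off(68): free voice 0 | voices=[- - - - - -]

Answer: - - - - - -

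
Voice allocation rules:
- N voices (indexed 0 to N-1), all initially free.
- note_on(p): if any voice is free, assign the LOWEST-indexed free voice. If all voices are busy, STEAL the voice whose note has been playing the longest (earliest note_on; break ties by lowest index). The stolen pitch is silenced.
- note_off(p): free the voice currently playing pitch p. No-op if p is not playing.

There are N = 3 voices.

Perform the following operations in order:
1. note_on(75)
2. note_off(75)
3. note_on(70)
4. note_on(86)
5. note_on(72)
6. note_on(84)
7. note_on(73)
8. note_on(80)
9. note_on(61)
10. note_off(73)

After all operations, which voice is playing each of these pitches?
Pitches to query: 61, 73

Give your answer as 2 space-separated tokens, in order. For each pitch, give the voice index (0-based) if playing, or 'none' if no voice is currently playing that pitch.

Op 1: note_on(75): voice 0 is free -> assigned | voices=[75 - -]
Op 2: note_off(75): free voice 0 | voices=[- - -]
Op 3: note_on(70): voice 0 is free -> assigned | voices=[70 - -]
Op 4: note_on(86): voice 1 is free -> assigned | voices=[70 86 -]
Op 5: note_on(72): voice 2 is free -> assigned | voices=[70 86 72]
Op 6: note_on(84): all voices busy, STEAL voice 0 (pitch 70, oldest) -> assign | voices=[84 86 72]
Op 7: note_on(73): all voices busy, STEAL voice 1 (pitch 86, oldest) -> assign | voices=[84 73 72]
Op 8: note_on(80): all voices busy, STEAL voice 2 (pitch 72, oldest) -> assign | voices=[84 73 80]
Op 9: note_on(61): all voices busy, STEAL voice 0 (pitch 84, oldest) -> assign | voices=[61 73 80]
Op 10: note_off(73): free voice 1 | voices=[61 - 80]

Answer: 0 none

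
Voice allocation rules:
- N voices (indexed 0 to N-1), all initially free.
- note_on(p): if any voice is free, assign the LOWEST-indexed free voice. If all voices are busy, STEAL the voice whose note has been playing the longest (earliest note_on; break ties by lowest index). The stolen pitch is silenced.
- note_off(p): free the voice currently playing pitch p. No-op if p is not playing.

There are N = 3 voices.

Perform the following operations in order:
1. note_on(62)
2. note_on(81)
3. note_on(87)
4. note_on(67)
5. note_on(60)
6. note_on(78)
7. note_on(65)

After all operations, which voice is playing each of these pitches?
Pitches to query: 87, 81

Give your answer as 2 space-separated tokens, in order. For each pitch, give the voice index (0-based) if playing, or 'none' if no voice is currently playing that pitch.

Answer: none none

Derivation:
Op 1: note_on(62): voice 0 is free -> assigned | voices=[62 - -]
Op 2: note_on(81): voice 1 is free -> assigned | voices=[62 81 -]
Op 3: note_on(87): voice 2 is free -> assigned | voices=[62 81 87]
Op 4: note_on(67): all voices busy, STEAL voice 0 (pitch 62, oldest) -> assign | voices=[67 81 87]
Op 5: note_on(60): all voices busy, STEAL voice 1 (pitch 81, oldest) -> assign | voices=[67 60 87]
Op 6: note_on(78): all voices busy, STEAL voice 2 (pitch 87, oldest) -> assign | voices=[67 60 78]
Op 7: note_on(65): all voices busy, STEAL voice 0 (pitch 67, oldest) -> assign | voices=[65 60 78]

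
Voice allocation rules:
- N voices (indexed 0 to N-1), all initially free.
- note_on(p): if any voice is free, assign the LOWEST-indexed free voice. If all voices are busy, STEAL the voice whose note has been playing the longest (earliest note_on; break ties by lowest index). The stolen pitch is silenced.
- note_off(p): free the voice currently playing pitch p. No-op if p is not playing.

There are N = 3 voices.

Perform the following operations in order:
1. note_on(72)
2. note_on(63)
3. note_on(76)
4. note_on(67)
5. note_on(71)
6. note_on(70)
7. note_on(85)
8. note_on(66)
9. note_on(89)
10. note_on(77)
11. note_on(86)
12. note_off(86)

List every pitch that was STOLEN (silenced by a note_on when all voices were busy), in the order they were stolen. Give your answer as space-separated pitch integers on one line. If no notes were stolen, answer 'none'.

Op 1: note_on(72): voice 0 is free -> assigned | voices=[72 - -]
Op 2: note_on(63): voice 1 is free -> assigned | voices=[72 63 -]
Op 3: note_on(76): voice 2 is free -> assigned | voices=[72 63 76]
Op 4: note_on(67): all voices busy, STEAL voice 0 (pitch 72, oldest) -> assign | voices=[67 63 76]
Op 5: note_on(71): all voices busy, STEAL voice 1 (pitch 63, oldest) -> assign | voices=[67 71 76]
Op 6: note_on(70): all voices busy, STEAL voice 2 (pitch 76, oldest) -> assign | voices=[67 71 70]
Op 7: note_on(85): all voices busy, STEAL voice 0 (pitch 67, oldest) -> assign | voices=[85 71 70]
Op 8: note_on(66): all voices busy, STEAL voice 1 (pitch 71, oldest) -> assign | voices=[85 66 70]
Op 9: note_on(89): all voices busy, STEAL voice 2 (pitch 70, oldest) -> assign | voices=[85 66 89]
Op 10: note_on(77): all voices busy, STEAL voice 0 (pitch 85, oldest) -> assign | voices=[77 66 89]
Op 11: note_on(86): all voices busy, STEAL voice 1 (pitch 66, oldest) -> assign | voices=[77 86 89]
Op 12: note_off(86): free voice 1 | voices=[77 - 89]

Answer: 72 63 76 67 71 70 85 66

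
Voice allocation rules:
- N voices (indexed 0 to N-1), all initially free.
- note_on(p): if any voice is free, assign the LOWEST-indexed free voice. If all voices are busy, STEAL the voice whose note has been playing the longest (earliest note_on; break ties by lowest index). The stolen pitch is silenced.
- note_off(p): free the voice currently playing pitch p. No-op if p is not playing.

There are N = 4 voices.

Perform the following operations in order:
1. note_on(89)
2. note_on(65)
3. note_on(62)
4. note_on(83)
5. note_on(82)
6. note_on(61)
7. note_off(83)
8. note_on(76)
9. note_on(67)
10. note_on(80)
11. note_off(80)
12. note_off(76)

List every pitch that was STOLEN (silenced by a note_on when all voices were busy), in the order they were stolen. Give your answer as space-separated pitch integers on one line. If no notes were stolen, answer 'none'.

Op 1: note_on(89): voice 0 is free -> assigned | voices=[89 - - -]
Op 2: note_on(65): voice 1 is free -> assigned | voices=[89 65 - -]
Op 3: note_on(62): voice 2 is free -> assigned | voices=[89 65 62 -]
Op 4: note_on(83): voice 3 is free -> assigned | voices=[89 65 62 83]
Op 5: note_on(82): all voices busy, STEAL voice 0 (pitch 89, oldest) -> assign | voices=[82 65 62 83]
Op 6: note_on(61): all voices busy, STEAL voice 1 (pitch 65, oldest) -> assign | voices=[82 61 62 83]
Op 7: note_off(83): free voice 3 | voices=[82 61 62 -]
Op 8: note_on(76): voice 3 is free -> assigned | voices=[82 61 62 76]
Op 9: note_on(67): all voices busy, STEAL voice 2 (pitch 62, oldest) -> assign | voices=[82 61 67 76]
Op 10: note_on(80): all voices busy, STEAL voice 0 (pitch 82, oldest) -> assign | voices=[80 61 67 76]
Op 11: note_off(80): free voice 0 | voices=[- 61 67 76]
Op 12: note_off(76): free voice 3 | voices=[- 61 67 -]

Answer: 89 65 62 82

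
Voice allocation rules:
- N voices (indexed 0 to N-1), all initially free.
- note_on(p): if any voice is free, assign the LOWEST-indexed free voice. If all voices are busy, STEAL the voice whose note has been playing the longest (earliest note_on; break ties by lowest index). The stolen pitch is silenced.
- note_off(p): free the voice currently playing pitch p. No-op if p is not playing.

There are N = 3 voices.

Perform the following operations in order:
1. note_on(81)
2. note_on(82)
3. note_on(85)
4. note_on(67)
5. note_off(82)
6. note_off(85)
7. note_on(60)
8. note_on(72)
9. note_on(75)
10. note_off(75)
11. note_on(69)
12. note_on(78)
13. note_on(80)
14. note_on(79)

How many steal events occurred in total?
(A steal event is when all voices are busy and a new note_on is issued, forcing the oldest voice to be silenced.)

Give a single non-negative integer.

Answer: 5

Derivation:
Op 1: note_on(81): voice 0 is free -> assigned | voices=[81 - -]
Op 2: note_on(82): voice 1 is free -> assigned | voices=[81 82 -]
Op 3: note_on(85): voice 2 is free -> assigned | voices=[81 82 85]
Op 4: note_on(67): all voices busy, STEAL voice 0 (pitch 81, oldest) -> assign | voices=[67 82 85]
Op 5: note_off(82): free voice 1 | voices=[67 - 85]
Op 6: note_off(85): free voice 2 | voices=[67 - -]
Op 7: note_on(60): voice 1 is free -> assigned | voices=[67 60 -]
Op 8: note_on(72): voice 2 is free -> assigned | voices=[67 60 72]
Op 9: note_on(75): all voices busy, STEAL voice 0 (pitch 67, oldest) -> assign | voices=[75 60 72]
Op 10: note_off(75): free voice 0 | voices=[- 60 72]
Op 11: note_on(69): voice 0 is free -> assigned | voices=[69 60 72]
Op 12: note_on(78): all voices busy, STEAL voice 1 (pitch 60, oldest) -> assign | voices=[69 78 72]
Op 13: note_on(80): all voices busy, STEAL voice 2 (pitch 72, oldest) -> assign | voices=[69 78 80]
Op 14: note_on(79): all voices busy, STEAL voice 0 (pitch 69, oldest) -> assign | voices=[79 78 80]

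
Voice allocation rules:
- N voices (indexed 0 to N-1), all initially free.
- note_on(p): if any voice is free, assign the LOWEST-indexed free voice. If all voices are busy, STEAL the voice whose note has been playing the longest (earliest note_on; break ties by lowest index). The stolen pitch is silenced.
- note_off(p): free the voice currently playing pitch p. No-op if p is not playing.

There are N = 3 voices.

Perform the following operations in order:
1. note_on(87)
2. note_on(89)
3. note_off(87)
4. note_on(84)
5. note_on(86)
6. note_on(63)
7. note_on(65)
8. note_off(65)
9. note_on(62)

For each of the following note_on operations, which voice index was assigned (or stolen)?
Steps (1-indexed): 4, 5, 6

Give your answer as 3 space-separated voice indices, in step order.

Answer: 0 2 1

Derivation:
Op 1: note_on(87): voice 0 is free -> assigned | voices=[87 - -]
Op 2: note_on(89): voice 1 is free -> assigned | voices=[87 89 -]
Op 3: note_off(87): free voice 0 | voices=[- 89 -]
Op 4: note_on(84): voice 0 is free -> assigned | voices=[84 89 -]
Op 5: note_on(86): voice 2 is free -> assigned | voices=[84 89 86]
Op 6: note_on(63): all voices busy, STEAL voice 1 (pitch 89, oldest) -> assign | voices=[84 63 86]
Op 7: note_on(65): all voices busy, STEAL voice 0 (pitch 84, oldest) -> assign | voices=[65 63 86]
Op 8: note_off(65): free voice 0 | voices=[- 63 86]
Op 9: note_on(62): voice 0 is free -> assigned | voices=[62 63 86]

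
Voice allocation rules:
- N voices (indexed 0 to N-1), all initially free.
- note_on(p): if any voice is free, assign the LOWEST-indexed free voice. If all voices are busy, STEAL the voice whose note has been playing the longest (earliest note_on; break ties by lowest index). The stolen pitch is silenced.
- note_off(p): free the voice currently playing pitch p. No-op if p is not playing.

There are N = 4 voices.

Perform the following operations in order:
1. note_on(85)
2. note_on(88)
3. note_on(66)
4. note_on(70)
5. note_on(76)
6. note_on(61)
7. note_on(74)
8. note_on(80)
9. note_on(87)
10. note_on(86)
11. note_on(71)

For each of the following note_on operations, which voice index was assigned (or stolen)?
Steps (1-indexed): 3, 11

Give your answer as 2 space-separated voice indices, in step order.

Op 1: note_on(85): voice 0 is free -> assigned | voices=[85 - - -]
Op 2: note_on(88): voice 1 is free -> assigned | voices=[85 88 - -]
Op 3: note_on(66): voice 2 is free -> assigned | voices=[85 88 66 -]
Op 4: note_on(70): voice 3 is free -> assigned | voices=[85 88 66 70]
Op 5: note_on(76): all voices busy, STEAL voice 0 (pitch 85, oldest) -> assign | voices=[76 88 66 70]
Op 6: note_on(61): all voices busy, STEAL voice 1 (pitch 88, oldest) -> assign | voices=[76 61 66 70]
Op 7: note_on(74): all voices busy, STEAL voice 2 (pitch 66, oldest) -> assign | voices=[76 61 74 70]
Op 8: note_on(80): all voices busy, STEAL voice 3 (pitch 70, oldest) -> assign | voices=[76 61 74 80]
Op 9: note_on(87): all voices busy, STEAL voice 0 (pitch 76, oldest) -> assign | voices=[87 61 74 80]
Op 10: note_on(86): all voices busy, STEAL voice 1 (pitch 61, oldest) -> assign | voices=[87 86 74 80]
Op 11: note_on(71): all voices busy, STEAL voice 2 (pitch 74, oldest) -> assign | voices=[87 86 71 80]

Answer: 2 2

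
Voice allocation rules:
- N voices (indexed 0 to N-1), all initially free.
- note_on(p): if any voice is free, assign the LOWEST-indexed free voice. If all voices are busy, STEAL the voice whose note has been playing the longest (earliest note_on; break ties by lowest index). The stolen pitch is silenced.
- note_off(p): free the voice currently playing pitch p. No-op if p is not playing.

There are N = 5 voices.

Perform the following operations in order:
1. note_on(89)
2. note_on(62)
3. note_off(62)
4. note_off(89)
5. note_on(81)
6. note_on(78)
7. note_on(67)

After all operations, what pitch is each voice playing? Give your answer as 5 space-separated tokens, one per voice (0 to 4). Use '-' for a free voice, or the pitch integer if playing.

Answer: 81 78 67 - -

Derivation:
Op 1: note_on(89): voice 0 is free -> assigned | voices=[89 - - - -]
Op 2: note_on(62): voice 1 is free -> assigned | voices=[89 62 - - -]
Op 3: note_off(62): free voice 1 | voices=[89 - - - -]
Op 4: note_off(89): free voice 0 | voices=[- - - - -]
Op 5: note_on(81): voice 0 is free -> assigned | voices=[81 - - - -]
Op 6: note_on(78): voice 1 is free -> assigned | voices=[81 78 - - -]
Op 7: note_on(67): voice 2 is free -> assigned | voices=[81 78 67 - -]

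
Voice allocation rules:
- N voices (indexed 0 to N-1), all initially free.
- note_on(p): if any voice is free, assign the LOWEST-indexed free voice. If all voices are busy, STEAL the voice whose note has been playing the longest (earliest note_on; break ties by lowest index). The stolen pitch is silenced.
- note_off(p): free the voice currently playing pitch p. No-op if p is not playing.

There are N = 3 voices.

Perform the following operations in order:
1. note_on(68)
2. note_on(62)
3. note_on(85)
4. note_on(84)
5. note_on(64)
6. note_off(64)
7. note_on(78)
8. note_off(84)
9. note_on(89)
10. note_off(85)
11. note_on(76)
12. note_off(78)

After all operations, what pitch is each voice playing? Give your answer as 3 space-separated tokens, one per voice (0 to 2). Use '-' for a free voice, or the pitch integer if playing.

Answer: 89 - 76

Derivation:
Op 1: note_on(68): voice 0 is free -> assigned | voices=[68 - -]
Op 2: note_on(62): voice 1 is free -> assigned | voices=[68 62 -]
Op 3: note_on(85): voice 2 is free -> assigned | voices=[68 62 85]
Op 4: note_on(84): all voices busy, STEAL voice 0 (pitch 68, oldest) -> assign | voices=[84 62 85]
Op 5: note_on(64): all voices busy, STEAL voice 1 (pitch 62, oldest) -> assign | voices=[84 64 85]
Op 6: note_off(64): free voice 1 | voices=[84 - 85]
Op 7: note_on(78): voice 1 is free -> assigned | voices=[84 78 85]
Op 8: note_off(84): free voice 0 | voices=[- 78 85]
Op 9: note_on(89): voice 0 is free -> assigned | voices=[89 78 85]
Op 10: note_off(85): free voice 2 | voices=[89 78 -]
Op 11: note_on(76): voice 2 is free -> assigned | voices=[89 78 76]
Op 12: note_off(78): free voice 1 | voices=[89 - 76]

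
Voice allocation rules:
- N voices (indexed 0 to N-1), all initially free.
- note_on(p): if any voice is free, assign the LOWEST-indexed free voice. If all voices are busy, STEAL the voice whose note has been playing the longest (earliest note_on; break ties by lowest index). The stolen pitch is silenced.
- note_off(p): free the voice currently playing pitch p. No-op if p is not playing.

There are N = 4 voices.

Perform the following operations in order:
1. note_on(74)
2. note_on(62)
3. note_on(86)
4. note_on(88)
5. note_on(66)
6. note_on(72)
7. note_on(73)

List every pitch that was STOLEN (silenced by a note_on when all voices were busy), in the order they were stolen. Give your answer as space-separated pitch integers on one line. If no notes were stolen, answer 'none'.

Answer: 74 62 86

Derivation:
Op 1: note_on(74): voice 0 is free -> assigned | voices=[74 - - -]
Op 2: note_on(62): voice 1 is free -> assigned | voices=[74 62 - -]
Op 3: note_on(86): voice 2 is free -> assigned | voices=[74 62 86 -]
Op 4: note_on(88): voice 3 is free -> assigned | voices=[74 62 86 88]
Op 5: note_on(66): all voices busy, STEAL voice 0 (pitch 74, oldest) -> assign | voices=[66 62 86 88]
Op 6: note_on(72): all voices busy, STEAL voice 1 (pitch 62, oldest) -> assign | voices=[66 72 86 88]
Op 7: note_on(73): all voices busy, STEAL voice 2 (pitch 86, oldest) -> assign | voices=[66 72 73 88]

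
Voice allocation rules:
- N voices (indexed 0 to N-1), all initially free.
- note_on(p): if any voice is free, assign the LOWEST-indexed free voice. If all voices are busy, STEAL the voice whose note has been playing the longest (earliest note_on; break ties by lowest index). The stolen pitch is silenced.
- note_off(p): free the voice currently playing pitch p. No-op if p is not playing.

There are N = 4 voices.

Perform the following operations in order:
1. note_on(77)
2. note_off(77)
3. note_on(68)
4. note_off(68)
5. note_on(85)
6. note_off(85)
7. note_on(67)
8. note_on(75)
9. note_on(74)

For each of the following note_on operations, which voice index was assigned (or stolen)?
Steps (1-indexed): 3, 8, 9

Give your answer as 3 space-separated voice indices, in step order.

Op 1: note_on(77): voice 0 is free -> assigned | voices=[77 - - -]
Op 2: note_off(77): free voice 0 | voices=[- - - -]
Op 3: note_on(68): voice 0 is free -> assigned | voices=[68 - - -]
Op 4: note_off(68): free voice 0 | voices=[- - - -]
Op 5: note_on(85): voice 0 is free -> assigned | voices=[85 - - -]
Op 6: note_off(85): free voice 0 | voices=[- - - -]
Op 7: note_on(67): voice 0 is free -> assigned | voices=[67 - - -]
Op 8: note_on(75): voice 1 is free -> assigned | voices=[67 75 - -]
Op 9: note_on(74): voice 2 is free -> assigned | voices=[67 75 74 -]

Answer: 0 1 2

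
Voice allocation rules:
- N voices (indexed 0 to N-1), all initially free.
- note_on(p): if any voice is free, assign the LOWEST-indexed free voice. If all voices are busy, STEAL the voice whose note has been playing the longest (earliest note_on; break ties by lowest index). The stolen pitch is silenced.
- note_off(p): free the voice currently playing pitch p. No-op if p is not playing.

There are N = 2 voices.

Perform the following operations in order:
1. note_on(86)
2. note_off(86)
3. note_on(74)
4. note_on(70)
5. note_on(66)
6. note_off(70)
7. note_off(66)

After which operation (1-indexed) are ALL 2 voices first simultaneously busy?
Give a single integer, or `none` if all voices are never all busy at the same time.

Answer: 4

Derivation:
Op 1: note_on(86): voice 0 is free -> assigned | voices=[86 -]
Op 2: note_off(86): free voice 0 | voices=[- -]
Op 3: note_on(74): voice 0 is free -> assigned | voices=[74 -]
Op 4: note_on(70): voice 1 is free -> assigned | voices=[74 70]
Op 5: note_on(66): all voices busy, STEAL voice 0 (pitch 74, oldest) -> assign | voices=[66 70]
Op 6: note_off(70): free voice 1 | voices=[66 -]
Op 7: note_off(66): free voice 0 | voices=[- -]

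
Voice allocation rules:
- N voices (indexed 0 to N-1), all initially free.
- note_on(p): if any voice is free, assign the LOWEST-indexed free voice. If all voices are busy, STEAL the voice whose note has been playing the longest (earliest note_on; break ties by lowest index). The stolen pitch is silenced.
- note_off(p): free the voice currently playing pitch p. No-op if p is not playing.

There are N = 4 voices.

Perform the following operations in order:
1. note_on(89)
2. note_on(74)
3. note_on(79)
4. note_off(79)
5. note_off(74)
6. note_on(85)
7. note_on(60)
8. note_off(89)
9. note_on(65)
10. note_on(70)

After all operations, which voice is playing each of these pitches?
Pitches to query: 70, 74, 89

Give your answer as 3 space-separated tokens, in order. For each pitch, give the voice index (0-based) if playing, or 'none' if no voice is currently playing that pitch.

Answer: 3 none none

Derivation:
Op 1: note_on(89): voice 0 is free -> assigned | voices=[89 - - -]
Op 2: note_on(74): voice 1 is free -> assigned | voices=[89 74 - -]
Op 3: note_on(79): voice 2 is free -> assigned | voices=[89 74 79 -]
Op 4: note_off(79): free voice 2 | voices=[89 74 - -]
Op 5: note_off(74): free voice 1 | voices=[89 - - -]
Op 6: note_on(85): voice 1 is free -> assigned | voices=[89 85 - -]
Op 7: note_on(60): voice 2 is free -> assigned | voices=[89 85 60 -]
Op 8: note_off(89): free voice 0 | voices=[- 85 60 -]
Op 9: note_on(65): voice 0 is free -> assigned | voices=[65 85 60 -]
Op 10: note_on(70): voice 3 is free -> assigned | voices=[65 85 60 70]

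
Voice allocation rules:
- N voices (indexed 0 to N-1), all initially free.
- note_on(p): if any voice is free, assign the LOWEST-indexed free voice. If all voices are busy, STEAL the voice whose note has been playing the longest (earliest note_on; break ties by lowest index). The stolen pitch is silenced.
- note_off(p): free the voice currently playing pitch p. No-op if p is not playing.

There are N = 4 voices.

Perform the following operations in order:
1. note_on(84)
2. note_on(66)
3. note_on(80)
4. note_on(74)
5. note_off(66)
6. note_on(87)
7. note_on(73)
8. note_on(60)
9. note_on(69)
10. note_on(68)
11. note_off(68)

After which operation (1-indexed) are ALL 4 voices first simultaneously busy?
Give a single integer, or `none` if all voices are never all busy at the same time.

Op 1: note_on(84): voice 0 is free -> assigned | voices=[84 - - -]
Op 2: note_on(66): voice 1 is free -> assigned | voices=[84 66 - -]
Op 3: note_on(80): voice 2 is free -> assigned | voices=[84 66 80 -]
Op 4: note_on(74): voice 3 is free -> assigned | voices=[84 66 80 74]
Op 5: note_off(66): free voice 1 | voices=[84 - 80 74]
Op 6: note_on(87): voice 1 is free -> assigned | voices=[84 87 80 74]
Op 7: note_on(73): all voices busy, STEAL voice 0 (pitch 84, oldest) -> assign | voices=[73 87 80 74]
Op 8: note_on(60): all voices busy, STEAL voice 2 (pitch 80, oldest) -> assign | voices=[73 87 60 74]
Op 9: note_on(69): all voices busy, STEAL voice 3 (pitch 74, oldest) -> assign | voices=[73 87 60 69]
Op 10: note_on(68): all voices busy, STEAL voice 1 (pitch 87, oldest) -> assign | voices=[73 68 60 69]
Op 11: note_off(68): free voice 1 | voices=[73 - 60 69]

Answer: 4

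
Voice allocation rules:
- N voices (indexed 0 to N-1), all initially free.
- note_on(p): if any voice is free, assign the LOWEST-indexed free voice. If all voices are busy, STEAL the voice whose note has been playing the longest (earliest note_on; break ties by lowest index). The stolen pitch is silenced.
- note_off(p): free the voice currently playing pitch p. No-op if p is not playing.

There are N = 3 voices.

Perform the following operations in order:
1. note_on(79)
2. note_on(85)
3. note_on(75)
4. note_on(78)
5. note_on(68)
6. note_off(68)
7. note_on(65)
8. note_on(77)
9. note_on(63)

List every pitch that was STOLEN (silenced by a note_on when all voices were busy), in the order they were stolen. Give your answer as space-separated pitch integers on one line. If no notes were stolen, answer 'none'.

Op 1: note_on(79): voice 0 is free -> assigned | voices=[79 - -]
Op 2: note_on(85): voice 1 is free -> assigned | voices=[79 85 -]
Op 3: note_on(75): voice 2 is free -> assigned | voices=[79 85 75]
Op 4: note_on(78): all voices busy, STEAL voice 0 (pitch 79, oldest) -> assign | voices=[78 85 75]
Op 5: note_on(68): all voices busy, STEAL voice 1 (pitch 85, oldest) -> assign | voices=[78 68 75]
Op 6: note_off(68): free voice 1 | voices=[78 - 75]
Op 7: note_on(65): voice 1 is free -> assigned | voices=[78 65 75]
Op 8: note_on(77): all voices busy, STEAL voice 2 (pitch 75, oldest) -> assign | voices=[78 65 77]
Op 9: note_on(63): all voices busy, STEAL voice 0 (pitch 78, oldest) -> assign | voices=[63 65 77]

Answer: 79 85 75 78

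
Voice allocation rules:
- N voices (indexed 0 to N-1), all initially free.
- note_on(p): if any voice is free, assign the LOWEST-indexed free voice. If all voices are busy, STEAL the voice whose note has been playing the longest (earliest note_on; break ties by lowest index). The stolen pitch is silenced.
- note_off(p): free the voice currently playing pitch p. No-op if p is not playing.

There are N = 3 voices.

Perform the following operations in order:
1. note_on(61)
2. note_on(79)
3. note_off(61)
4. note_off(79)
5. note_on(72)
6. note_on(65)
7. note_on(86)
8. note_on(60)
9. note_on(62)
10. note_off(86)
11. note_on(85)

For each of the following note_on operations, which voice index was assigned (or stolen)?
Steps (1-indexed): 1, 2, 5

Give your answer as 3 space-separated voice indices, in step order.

Answer: 0 1 0

Derivation:
Op 1: note_on(61): voice 0 is free -> assigned | voices=[61 - -]
Op 2: note_on(79): voice 1 is free -> assigned | voices=[61 79 -]
Op 3: note_off(61): free voice 0 | voices=[- 79 -]
Op 4: note_off(79): free voice 1 | voices=[- - -]
Op 5: note_on(72): voice 0 is free -> assigned | voices=[72 - -]
Op 6: note_on(65): voice 1 is free -> assigned | voices=[72 65 -]
Op 7: note_on(86): voice 2 is free -> assigned | voices=[72 65 86]
Op 8: note_on(60): all voices busy, STEAL voice 0 (pitch 72, oldest) -> assign | voices=[60 65 86]
Op 9: note_on(62): all voices busy, STEAL voice 1 (pitch 65, oldest) -> assign | voices=[60 62 86]
Op 10: note_off(86): free voice 2 | voices=[60 62 -]
Op 11: note_on(85): voice 2 is free -> assigned | voices=[60 62 85]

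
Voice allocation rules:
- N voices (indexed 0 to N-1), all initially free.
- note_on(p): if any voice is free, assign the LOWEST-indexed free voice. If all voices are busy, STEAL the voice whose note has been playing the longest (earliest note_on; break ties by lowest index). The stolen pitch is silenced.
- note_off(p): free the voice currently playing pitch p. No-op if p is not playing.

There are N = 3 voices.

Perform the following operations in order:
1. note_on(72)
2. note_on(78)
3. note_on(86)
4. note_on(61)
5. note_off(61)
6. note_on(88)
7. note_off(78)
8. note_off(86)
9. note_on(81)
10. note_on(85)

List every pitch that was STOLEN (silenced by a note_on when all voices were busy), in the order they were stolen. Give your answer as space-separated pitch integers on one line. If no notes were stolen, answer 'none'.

Op 1: note_on(72): voice 0 is free -> assigned | voices=[72 - -]
Op 2: note_on(78): voice 1 is free -> assigned | voices=[72 78 -]
Op 3: note_on(86): voice 2 is free -> assigned | voices=[72 78 86]
Op 4: note_on(61): all voices busy, STEAL voice 0 (pitch 72, oldest) -> assign | voices=[61 78 86]
Op 5: note_off(61): free voice 0 | voices=[- 78 86]
Op 6: note_on(88): voice 0 is free -> assigned | voices=[88 78 86]
Op 7: note_off(78): free voice 1 | voices=[88 - 86]
Op 8: note_off(86): free voice 2 | voices=[88 - -]
Op 9: note_on(81): voice 1 is free -> assigned | voices=[88 81 -]
Op 10: note_on(85): voice 2 is free -> assigned | voices=[88 81 85]

Answer: 72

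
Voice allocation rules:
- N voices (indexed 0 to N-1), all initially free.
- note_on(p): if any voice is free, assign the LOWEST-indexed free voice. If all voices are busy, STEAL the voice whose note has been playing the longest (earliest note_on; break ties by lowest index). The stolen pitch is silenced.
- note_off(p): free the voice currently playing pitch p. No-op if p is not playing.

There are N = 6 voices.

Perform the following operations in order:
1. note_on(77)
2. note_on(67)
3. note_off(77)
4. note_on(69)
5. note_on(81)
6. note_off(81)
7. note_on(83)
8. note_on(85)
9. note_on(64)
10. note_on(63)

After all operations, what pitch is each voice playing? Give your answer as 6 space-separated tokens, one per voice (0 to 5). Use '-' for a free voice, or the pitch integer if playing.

Answer: 69 67 83 85 64 63

Derivation:
Op 1: note_on(77): voice 0 is free -> assigned | voices=[77 - - - - -]
Op 2: note_on(67): voice 1 is free -> assigned | voices=[77 67 - - - -]
Op 3: note_off(77): free voice 0 | voices=[- 67 - - - -]
Op 4: note_on(69): voice 0 is free -> assigned | voices=[69 67 - - - -]
Op 5: note_on(81): voice 2 is free -> assigned | voices=[69 67 81 - - -]
Op 6: note_off(81): free voice 2 | voices=[69 67 - - - -]
Op 7: note_on(83): voice 2 is free -> assigned | voices=[69 67 83 - - -]
Op 8: note_on(85): voice 3 is free -> assigned | voices=[69 67 83 85 - -]
Op 9: note_on(64): voice 4 is free -> assigned | voices=[69 67 83 85 64 -]
Op 10: note_on(63): voice 5 is free -> assigned | voices=[69 67 83 85 64 63]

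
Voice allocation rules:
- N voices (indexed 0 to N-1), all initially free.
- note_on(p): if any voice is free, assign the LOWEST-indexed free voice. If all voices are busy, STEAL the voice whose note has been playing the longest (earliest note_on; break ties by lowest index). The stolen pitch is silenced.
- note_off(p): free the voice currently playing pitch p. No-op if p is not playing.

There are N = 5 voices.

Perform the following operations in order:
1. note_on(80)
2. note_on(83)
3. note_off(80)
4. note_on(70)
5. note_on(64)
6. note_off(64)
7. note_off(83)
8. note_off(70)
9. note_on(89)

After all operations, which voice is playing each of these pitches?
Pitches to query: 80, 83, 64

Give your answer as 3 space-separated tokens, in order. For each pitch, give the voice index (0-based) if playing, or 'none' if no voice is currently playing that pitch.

Answer: none none none

Derivation:
Op 1: note_on(80): voice 0 is free -> assigned | voices=[80 - - - -]
Op 2: note_on(83): voice 1 is free -> assigned | voices=[80 83 - - -]
Op 3: note_off(80): free voice 0 | voices=[- 83 - - -]
Op 4: note_on(70): voice 0 is free -> assigned | voices=[70 83 - - -]
Op 5: note_on(64): voice 2 is free -> assigned | voices=[70 83 64 - -]
Op 6: note_off(64): free voice 2 | voices=[70 83 - - -]
Op 7: note_off(83): free voice 1 | voices=[70 - - - -]
Op 8: note_off(70): free voice 0 | voices=[- - - - -]
Op 9: note_on(89): voice 0 is free -> assigned | voices=[89 - - - -]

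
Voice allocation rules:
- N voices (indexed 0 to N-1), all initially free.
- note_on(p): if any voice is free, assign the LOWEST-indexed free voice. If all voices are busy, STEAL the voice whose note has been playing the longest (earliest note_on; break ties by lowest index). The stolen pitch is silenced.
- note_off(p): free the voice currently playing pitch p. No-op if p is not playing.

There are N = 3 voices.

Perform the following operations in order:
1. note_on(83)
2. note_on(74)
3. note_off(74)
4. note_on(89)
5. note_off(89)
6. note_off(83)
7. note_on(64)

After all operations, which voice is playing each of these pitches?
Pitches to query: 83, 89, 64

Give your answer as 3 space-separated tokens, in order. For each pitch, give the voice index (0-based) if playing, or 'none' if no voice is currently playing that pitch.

Op 1: note_on(83): voice 0 is free -> assigned | voices=[83 - -]
Op 2: note_on(74): voice 1 is free -> assigned | voices=[83 74 -]
Op 3: note_off(74): free voice 1 | voices=[83 - -]
Op 4: note_on(89): voice 1 is free -> assigned | voices=[83 89 -]
Op 5: note_off(89): free voice 1 | voices=[83 - -]
Op 6: note_off(83): free voice 0 | voices=[- - -]
Op 7: note_on(64): voice 0 is free -> assigned | voices=[64 - -]

Answer: none none 0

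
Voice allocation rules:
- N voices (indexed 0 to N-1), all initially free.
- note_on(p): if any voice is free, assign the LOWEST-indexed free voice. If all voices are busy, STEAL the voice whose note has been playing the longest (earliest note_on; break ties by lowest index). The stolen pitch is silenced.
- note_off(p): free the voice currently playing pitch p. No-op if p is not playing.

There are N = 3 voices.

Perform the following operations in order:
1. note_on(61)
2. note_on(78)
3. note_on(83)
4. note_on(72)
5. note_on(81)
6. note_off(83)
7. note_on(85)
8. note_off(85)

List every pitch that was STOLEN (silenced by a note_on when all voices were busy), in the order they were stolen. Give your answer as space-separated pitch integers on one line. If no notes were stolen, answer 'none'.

Answer: 61 78

Derivation:
Op 1: note_on(61): voice 0 is free -> assigned | voices=[61 - -]
Op 2: note_on(78): voice 1 is free -> assigned | voices=[61 78 -]
Op 3: note_on(83): voice 2 is free -> assigned | voices=[61 78 83]
Op 4: note_on(72): all voices busy, STEAL voice 0 (pitch 61, oldest) -> assign | voices=[72 78 83]
Op 5: note_on(81): all voices busy, STEAL voice 1 (pitch 78, oldest) -> assign | voices=[72 81 83]
Op 6: note_off(83): free voice 2 | voices=[72 81 -]
Op 7: note_on(85): voice 2 is free -> assigned | voices=[72 81 85]
Op 8: note_off(85): free voice 2 | voices=[72 81 -]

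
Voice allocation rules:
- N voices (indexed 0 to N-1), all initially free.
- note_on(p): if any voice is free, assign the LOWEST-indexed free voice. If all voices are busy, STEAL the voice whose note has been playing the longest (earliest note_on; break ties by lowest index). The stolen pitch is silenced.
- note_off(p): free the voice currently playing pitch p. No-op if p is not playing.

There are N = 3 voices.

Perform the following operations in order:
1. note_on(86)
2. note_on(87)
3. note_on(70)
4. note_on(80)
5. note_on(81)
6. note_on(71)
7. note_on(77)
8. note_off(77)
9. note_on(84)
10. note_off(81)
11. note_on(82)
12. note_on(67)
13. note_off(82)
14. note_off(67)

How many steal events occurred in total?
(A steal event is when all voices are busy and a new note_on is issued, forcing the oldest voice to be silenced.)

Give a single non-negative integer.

Answer: 5

Derivation:
Op 1: note_on(86): voice 0 is free -> assigned | voices=[86 - -]
Op 2: note_on(87): voice 1 is free -> assigned | voices=[86 87 -]
Op 3: note_on(70): voice 2 is free -> assigned | voices=[86 87 70]
Op 4: note_on(80): all voices busy, STEAL voice 0 (pitch 86, oldest) -> assign | voices=[80 87 70]
Op 5: note_on(81): all voices busy, STEAL voice 1 (pitch 87, oldest) -> assign | voices=[80 81 70]
Op 6: note_on(71): all voices busy, STEAL voice 2 (pitch 70, oldest) -> assign | voices=[80 81 71]
Op 7: note_on(77): all voices busy, STEAL voice 0 (pitch 80, oldest) -> assign | voices=[77 81 71]
Op 8: note_off(77): free voice 0 | voices=[- 81 71]
Op 9: note_on(84): voice 0 is free -> assigned | voices=[84 81 71]
Op 10: note_off(81): free voice 1 | voices=[84 - 71]
Op 11: note_on(82): voice 1 is free -> assigned | voices=[84 82 71]
Op 12: note_on(67): all voices busy, STEAL voice 2 (pitch 71, oldest) -> assign | voices=[84 82 67]
Op 13: note_off(82): free voice 1 | voices=[84 - 67]
Op 14: note_off(67): free voice 2 | voices=[84 - -]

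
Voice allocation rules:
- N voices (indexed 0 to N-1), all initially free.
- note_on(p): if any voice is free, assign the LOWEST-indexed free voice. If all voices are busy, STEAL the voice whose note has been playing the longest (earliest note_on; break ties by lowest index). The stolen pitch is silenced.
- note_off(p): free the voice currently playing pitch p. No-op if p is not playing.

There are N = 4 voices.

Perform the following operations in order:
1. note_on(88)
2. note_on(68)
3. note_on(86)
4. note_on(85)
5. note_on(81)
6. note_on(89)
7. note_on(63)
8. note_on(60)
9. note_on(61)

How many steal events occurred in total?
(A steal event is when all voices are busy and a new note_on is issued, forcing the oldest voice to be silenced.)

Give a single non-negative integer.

Answer: 5

Derivation:
Op 1: note_on(88): voice 0 is free -> assigned | voices=[88 - - -]
Op 2: note_on(68): voice 1 is free -> assigned | voices=[88 68 - -]
Op 3: note_on(86): voice 2 is free -> assigned | voices=[88 68 86 -]
Op 4: note_on(85): voice 3 is free -> assigned | voices=[88 68 86 85]
Op 5: note_on(81): all voices busy, STEAL voice 0 (pitch 88, oldest) -> assign | voices=[81 68 86 85]
Op 6: note_on(89): all voices busy, STEAL voice 1 (pitch 68, oldest) -> assign | voices=[81 89 86 85]
Op 7: note_on(63): all voices busy, STEAL voice 2 (pitch 86, oldest) -> assign | voices=[81 89 63 85]
Op 8: note_on(60): all voices busy, STEAL voice 3 (pitch 85, oldest) -> assign | voices=[81 89 63 60]
Op 9: note_on(61): all voices busy, STEAL voice 0 (pitch 81, oldest) -> assign | voices=[61 89 63 60]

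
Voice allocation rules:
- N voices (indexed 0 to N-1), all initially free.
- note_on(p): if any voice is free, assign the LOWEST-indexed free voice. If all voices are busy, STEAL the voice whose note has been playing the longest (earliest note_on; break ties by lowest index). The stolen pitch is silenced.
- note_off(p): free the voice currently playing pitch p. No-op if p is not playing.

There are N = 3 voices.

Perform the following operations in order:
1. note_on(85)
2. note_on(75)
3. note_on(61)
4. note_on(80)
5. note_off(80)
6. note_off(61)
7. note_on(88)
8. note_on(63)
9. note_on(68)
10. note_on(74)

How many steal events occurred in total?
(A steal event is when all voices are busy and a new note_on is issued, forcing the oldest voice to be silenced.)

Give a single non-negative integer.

Answer: 3

Derivation:
Op 1: note_on(85): voice 0 is free -> assigned | voices=[85 - -]
Op 2: note_on(75): voice 1 is free -> assigned | voices=[85 75 -]
Op 3: note_on(61): voice 2 is free -> assigned | voices=[85 75 61]
Op 4: note_on(80): all voices busy, STEAL voice 0 (pitch 85, oldest) -> assign | voices=[80 75 61]
Op 5: note_off(80): free voice 0 | voices=[- 75 61]
Op 6: note_off(61): free voice 2 | voices=[- 75 -]
Op 7: note_on(88): voice 0 is free -> assigned | voices=[88 75 -]
Op 8: note_on(63): voice 2 is free -> assigned | voices=[88 75 63]
Op 9: note_on(68): all voices busy, STEAL voice 1 (pitch 75, oldest) -> assign | voices=[88 68 63]
Op 10: note_on(74): all voices busy, STEAL voice 0 (pitch 88, oldest) -> assign | voices=[74 68 63]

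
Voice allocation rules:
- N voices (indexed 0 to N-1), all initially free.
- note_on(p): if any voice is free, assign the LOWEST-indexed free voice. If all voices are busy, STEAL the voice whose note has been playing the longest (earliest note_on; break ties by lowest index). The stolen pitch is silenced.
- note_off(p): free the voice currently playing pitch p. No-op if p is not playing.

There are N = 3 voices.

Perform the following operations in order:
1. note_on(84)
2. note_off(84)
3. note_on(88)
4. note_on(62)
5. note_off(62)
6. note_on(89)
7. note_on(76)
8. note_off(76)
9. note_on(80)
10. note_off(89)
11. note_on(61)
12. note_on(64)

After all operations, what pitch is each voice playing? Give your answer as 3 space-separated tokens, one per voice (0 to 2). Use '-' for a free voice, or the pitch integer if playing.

Op 1: note_on(84): voice 0 is free -> assigned | voices=[84 - -]
Op 2: note_off(84): free voice 0 | voices=[- - -]
Op 3: note_on(88): voice 0 is free -> assigned | voices=[88 - -]
Op 4: note_on(62): voice 1 is free -> assigned | voices=[88 62 -]
Op 5: note_off(62): free voice 1 | voices=[88 - -]
Op 6: note_on(89): voice 1 is free -> assigned | voices=[88 89 -]
Op 7: note_on(76): voice 2 is free -> assigned | voices=[88 89 76]
Op 8: note_off(76): free voice 2 | voices=[88 89 -]
Op 9: note_on(80): voice 2 is free -> assigned | voices=[88 89 80]
Op 10: note_off(89): free voice 1 | voices=[88 - 80]
Op 11: note_on(61): voice 1 is free -> assigned | voices=[88 61 80]
Op 12: note_on(64): all voices busy, STEAL voice 0 (pitch 88, oldest) -> assign | voices=[64 61 80]

Answer: 64 61 80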